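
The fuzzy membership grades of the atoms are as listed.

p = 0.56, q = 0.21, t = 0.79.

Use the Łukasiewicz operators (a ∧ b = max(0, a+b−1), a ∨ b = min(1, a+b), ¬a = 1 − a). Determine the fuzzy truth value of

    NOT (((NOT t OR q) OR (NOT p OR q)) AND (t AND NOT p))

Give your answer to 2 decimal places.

0.77

NOT t = 1 − 0.79 = 0.21
NOT t OR q = min(1, a+b) on (0.21, 0.21) = 0.42
NOT p = 1 − 0.56 = 0.44
NOT p OR q = min(1, a+b) on (0.44, 0.21) = 0.65
(NOT t OR q) OR (NOT p OR q) = min(1, a+b) on (0.42, 0.65) = 1.00
NOT p = 1 − 0.56 = 0.44
t AND NOT p = max(0, a+b−1) on (0.79, 0.44) = 0.23
((NOT t OR q) OR (NOT p OR q)) AND (t AND NOT p) = max(0, a+b−1) on (1.00, 0.23) = 0.23
NOT (((NOT t OR q) OR (NOT p OR q)) AND (t AND NOT p)) = 1 − 0.23 = 0.77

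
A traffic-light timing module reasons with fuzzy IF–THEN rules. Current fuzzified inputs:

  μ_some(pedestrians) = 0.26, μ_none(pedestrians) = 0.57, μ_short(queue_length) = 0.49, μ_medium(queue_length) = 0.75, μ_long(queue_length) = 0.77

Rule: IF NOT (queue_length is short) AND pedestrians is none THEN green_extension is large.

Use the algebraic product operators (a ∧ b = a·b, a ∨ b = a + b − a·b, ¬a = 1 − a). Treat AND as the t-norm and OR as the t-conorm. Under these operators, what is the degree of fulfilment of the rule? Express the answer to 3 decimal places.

0.291

firing strength: ¬short=1−0.49=0.51, none=0.57; AND[a·b] → w = 0.2907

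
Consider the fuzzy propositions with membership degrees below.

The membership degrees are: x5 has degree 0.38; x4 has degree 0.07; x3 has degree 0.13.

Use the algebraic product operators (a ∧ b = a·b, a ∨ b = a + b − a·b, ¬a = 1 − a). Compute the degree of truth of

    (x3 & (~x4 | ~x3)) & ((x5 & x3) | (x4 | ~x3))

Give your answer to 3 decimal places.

~x4 = 1 − 0.0700 = 0.9300
~x3 = 1 − 0.1300 = 0.8700
~x4 | ~x3 = a + b − a·b on (0.9300, 0.8700) = 0.9909
x3 & (~x4 | ~x3) = a·b on (0.1300, 0.9909) = 0.1288
x5 & x3 = a·b on (0.3800, 0.1300) = 0.0494
~x3 = 1 − 0.1300 = 0.8700
x4 | ~x3 = a + b − a·b on (0.0700, 0.8700) = 0.8791
(x5 & x3) | (x4 | ~x3) = a + b − a·b on (0.0494, 0.8791) = 0.8851
(x3 & (~x4 | ~x3)) & ((x5 & x3) | (x4 | ~x3)) = a·b on (0.1288, 0.8851) = 0.1140

0.114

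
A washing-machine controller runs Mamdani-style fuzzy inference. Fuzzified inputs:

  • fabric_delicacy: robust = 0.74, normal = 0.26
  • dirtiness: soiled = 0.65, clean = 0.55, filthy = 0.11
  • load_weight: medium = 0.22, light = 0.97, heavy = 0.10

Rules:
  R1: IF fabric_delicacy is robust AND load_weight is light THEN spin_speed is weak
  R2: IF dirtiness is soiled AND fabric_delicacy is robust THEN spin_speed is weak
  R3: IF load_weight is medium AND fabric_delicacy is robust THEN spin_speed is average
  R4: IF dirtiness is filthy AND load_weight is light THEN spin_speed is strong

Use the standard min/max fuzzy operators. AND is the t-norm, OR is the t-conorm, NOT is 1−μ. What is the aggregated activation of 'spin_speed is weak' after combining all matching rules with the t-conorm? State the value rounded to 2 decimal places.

R1: robust=0.74, light=0.97; AND[min(a, b)] → w = 0.74
R2: soiled=0.65, robust=0.74; AND[min(a, b)] → w = 0.65
R3: medium=0.22, robust=0.74; AND[min(a, b)] → w = 0.22
R4: filthy=0.11, light=0.97; AND[min(a, b)] → w = 0.11
Rules with consequent 'weak': {R1, R2} → strengths 0.74, 0.65
Aggregate via t-conorm [max(a, b)]: 0.74

0.74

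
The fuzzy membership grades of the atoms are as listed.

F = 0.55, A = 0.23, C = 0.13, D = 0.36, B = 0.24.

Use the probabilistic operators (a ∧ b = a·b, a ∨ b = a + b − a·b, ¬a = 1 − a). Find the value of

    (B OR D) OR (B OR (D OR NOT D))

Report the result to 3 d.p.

B OR D = a + b − a·b on (0.2400, 0.3600) = 0.5136
NOT D = 1 − 0.3600 = 0.6400
D OR NOT D = a + b − a·b on (0.3600, 0.6400) = 0.7696
B OR (D OR NOT D) = a + b − a·b on (0.2400, 0.7696) = 0.8249
(B OR D) OR (B OR (D OR NOT D)) = a + b − a·b on (0.5136, 0.8249) = 0.9148

0.915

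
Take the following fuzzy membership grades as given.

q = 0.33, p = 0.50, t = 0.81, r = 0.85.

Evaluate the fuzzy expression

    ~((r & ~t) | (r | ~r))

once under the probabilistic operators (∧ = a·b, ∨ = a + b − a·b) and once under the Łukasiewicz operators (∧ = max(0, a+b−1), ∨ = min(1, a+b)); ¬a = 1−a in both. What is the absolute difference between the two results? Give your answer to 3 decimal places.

0.107

Under probabilistic:
  ~t = 1 − 0.8100 = 0.1900
  r & ~t = a·b on (0.8500, 0.1900) = 0.1615
  ~r = 1 − 0.8500 = 0.1500
  r | ~r = a + b − a·b on (0.8500, 0.1500) = 0.8725
  (r & ~t) | (r | ~r) = a + b − a·b on (0.1615, 0.8725) = 0.8931
  ~((r & ~t) | (r | ~r)) = 1 − 0.8931 = 0.1069
  → value = 0.1069
Under Łukasiewicz:
  ~t = 1 − 0.81 = 0.19
  r & ~t = max(0, a+b−1) on (0.85, 0.19) = 0.04
  ~r = 1 − 0.85 = 0.15
  r | ~r = min(1, a+b) on (0.85, 0.15) = 1.00
  (r & ~t) | (r | ~r) = min(1, a+b) on (0.04, 1.00) = 1.00
  ~((r & ~t) | (r | ~r)) = 1 − 1.00 = 0.00
  → value = 0.0000
|0.1069 − 0.0000| = 0.107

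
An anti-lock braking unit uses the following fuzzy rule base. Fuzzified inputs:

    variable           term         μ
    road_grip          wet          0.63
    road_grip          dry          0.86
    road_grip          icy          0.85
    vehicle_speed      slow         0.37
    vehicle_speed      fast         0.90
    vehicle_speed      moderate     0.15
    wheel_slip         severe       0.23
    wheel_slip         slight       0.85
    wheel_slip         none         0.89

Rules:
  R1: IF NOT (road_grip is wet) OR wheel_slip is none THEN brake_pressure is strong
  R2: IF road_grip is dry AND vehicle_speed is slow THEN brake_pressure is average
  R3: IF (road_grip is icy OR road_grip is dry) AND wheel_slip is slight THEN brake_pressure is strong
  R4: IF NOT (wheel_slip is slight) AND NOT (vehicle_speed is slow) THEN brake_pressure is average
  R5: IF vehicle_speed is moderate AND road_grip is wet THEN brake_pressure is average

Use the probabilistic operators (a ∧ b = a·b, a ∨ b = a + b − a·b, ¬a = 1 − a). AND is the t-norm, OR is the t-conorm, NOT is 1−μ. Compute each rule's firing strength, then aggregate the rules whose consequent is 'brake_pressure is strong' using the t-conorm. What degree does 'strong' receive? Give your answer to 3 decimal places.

R1: ¬wet=1−0.63=0.37, none=0.89; OR[a + b − a·b] → w = 0.9307
R2: dry=0.86, slow=0.37; AND[a·b] → w = 0.3182
R3: (icy=0.85 OR dry=0.86) = 0.9790; AND[a·b] with slight=0.85 → w = 0.8321
R4: ¬slight=1−0.85=0.15, ¬slow=1−0.37=0.63; AND[a·b] → w = 0.0945
R5: moderate=0.15, wet=0.63; AND[a·b] → w = 0.0945
Rules with consequent 'strong': {R1, R3} → strengths 0.9307, 0.8321
Aggregate via t-conorm [a + b − a·b]: 0.9884

0.988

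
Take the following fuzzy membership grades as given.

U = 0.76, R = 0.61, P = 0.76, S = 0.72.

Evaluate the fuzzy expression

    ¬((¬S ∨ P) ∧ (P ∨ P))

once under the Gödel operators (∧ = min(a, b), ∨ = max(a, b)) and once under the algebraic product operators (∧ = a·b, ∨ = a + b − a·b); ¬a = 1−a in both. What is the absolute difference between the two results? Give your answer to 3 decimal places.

0.020

Under Gödel:
  ¬S = 1 − 0.72 = 0.28
  ¬S ∨ P = max(a, b) on (0.28, 0.76) = 0.76
  P ∨ P = max(a, b) on (0.76, 0.76) = 0.76
  (¬S ∨ P) ∧ (P ∨ P) = min(a, b) on (0.76, 0.76) = 0.76
  ¬((¬S ∨ P) ∧ (P ∨ P)) = 1 − 0.76 = 0.24
  → value = 0.2400
Under algebraic product:
  ¬S = 1 − 0.7200 = 0.2800
  ¬S ∨ P = a + b − a·b on (0.2800, 0.7600) = 0.8272
  P ∨ P = a + b − a·b on (0.7600, 0.7600) = 0.9424
  (¬S ∨ P) ∧ (P ∨ P) = a·b on (0.8272, 0.9424) = 0.7796
  ¬((¬S ∨ P) ∧ (P ∨ P)) = 1 − 0.7796 = 0.2204
  → value = 0.2204
|0.2400 − 0.2204| = 0.020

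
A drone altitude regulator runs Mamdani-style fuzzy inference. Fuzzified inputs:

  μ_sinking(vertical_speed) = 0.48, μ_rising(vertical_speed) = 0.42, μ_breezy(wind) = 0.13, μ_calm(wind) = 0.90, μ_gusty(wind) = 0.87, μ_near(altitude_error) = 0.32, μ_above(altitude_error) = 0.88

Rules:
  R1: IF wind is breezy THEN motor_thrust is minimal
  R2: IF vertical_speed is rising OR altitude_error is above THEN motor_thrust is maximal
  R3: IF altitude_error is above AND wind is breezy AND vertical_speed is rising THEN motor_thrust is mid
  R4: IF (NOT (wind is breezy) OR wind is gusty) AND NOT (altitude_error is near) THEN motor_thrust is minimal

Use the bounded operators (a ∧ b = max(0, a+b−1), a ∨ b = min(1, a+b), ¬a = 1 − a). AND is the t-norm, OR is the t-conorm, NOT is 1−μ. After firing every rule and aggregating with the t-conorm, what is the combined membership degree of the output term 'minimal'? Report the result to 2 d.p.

R1: breezy=0.13 → w = 0.13
R2: rising=0.42, above=0.88; OR[min(1, a+b)] → w = 1.00
R3: above=0.88, breezy=0.13, rising=0.42; AND[max(0, a+b−1)] → w = 0.00
R4: (¬breezy=1−0.13=0.87 OR gusty=0.87) = 1.00; AND[max(0, a+b−1)] with ¬near=1−0.32=0.68 → w = 0.68
Rules with consequent 'minimal': {R1, R4} → strengths 0.13, 0.68
Aggregate via t-conorm [min(1, a+b)]: 0.81

0.81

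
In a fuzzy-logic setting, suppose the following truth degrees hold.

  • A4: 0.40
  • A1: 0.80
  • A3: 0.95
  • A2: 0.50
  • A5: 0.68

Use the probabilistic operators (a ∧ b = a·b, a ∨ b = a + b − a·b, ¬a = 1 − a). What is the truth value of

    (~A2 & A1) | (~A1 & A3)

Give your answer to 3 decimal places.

~A2 = 1 − 0.5000 = 0.5000
~A2 & A1 = a·b on (0.5000, 0.8000) = 0.4000
~A1 = 1 − 0.8000 = 0.2000
~A1 & A3 = a·b on (0.2000, 0.9500) = 0.1900
(~A2 & A1) | (~A1 & A3) = a + b − a·b on (0.4000, 0.1900) = 0.5140

0.514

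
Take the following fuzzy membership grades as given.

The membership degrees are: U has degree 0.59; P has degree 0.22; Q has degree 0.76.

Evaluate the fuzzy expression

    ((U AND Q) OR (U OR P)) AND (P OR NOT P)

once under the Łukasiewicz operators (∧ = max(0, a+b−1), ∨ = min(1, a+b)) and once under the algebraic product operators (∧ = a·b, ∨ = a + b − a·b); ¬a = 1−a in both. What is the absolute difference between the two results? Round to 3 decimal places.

Under Łukasiewicz:
  U AND Q = max(0, a+b−1) on (0.59, 0.76) = 0.35
  U OR P = min(1, a+b) on (0.59, 0.22) = 0.81
  (U AND Q) OR (U OR P) = min(1, a+b) on (0.35, 0.81) = 1.00
  NOT P = 1 − 0.22 = 0.78
  P OR NOT P = min(1, a+b) on (0.22, 0.78) = 1.00
  ((U AND Q) OR (U OR P)) AND (P OR NOT P) = max(0, a+b−1) on (1.00, 1.00) = 1.00
  → value = 1.0000
Under algebraic product:
  U AND Q = a·b on (0.5900, 0.7600) = 0.4484
  U OR P = a + b − a·b on (0.5900, 0.2200) = 0.6802
  (U AND Q) OR (U OR P) = a + b − a·b on (0.4484, 0.6802) = 0.8236
  NOT P = 1 − 0.2200 = 0.7800
  P OR NOT P = a + b − a·b on (0.2200, 0.7800) = 0.8284
  ((U AND Q) OR (U OR P)) AND (P OR NOT P) = a·b on (0.8236, 0.8284) = 0.6823
  → value = 0.6823
|1.0000 − 0.6823| = 0.318

0.318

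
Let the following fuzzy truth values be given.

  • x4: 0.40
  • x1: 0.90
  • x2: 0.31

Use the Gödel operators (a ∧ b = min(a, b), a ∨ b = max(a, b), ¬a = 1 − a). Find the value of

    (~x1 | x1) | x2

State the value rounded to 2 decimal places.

0.90

~x1 = 1 − 0.90 = 0.10
~x1 | x1 = max(a, b) on (0.10, 0.90) = 0.90
(~x1 | x1) | x2 = max(a, b) on (0.90, 0.31) = 0.90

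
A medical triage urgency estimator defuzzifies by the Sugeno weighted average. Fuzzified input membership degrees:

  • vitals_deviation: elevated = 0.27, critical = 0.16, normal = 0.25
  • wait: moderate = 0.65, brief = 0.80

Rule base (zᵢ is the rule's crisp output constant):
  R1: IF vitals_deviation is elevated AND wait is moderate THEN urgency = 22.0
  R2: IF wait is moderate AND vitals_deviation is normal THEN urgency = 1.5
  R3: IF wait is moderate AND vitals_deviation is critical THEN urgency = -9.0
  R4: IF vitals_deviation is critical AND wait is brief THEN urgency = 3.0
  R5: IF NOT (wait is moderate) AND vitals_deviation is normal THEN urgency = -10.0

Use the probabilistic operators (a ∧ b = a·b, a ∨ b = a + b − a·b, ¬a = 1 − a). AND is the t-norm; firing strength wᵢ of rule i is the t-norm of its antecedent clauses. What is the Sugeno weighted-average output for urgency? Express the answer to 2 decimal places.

R1 (z=22.0): elevated=0.27, moderate=0.65; AND[a·b] → w = 0.1755
R2 (z=1.5): moderate=0.65, normal=0.25; AND[a·b] → w = 0.1625
R3 (z=-9.0): moderate=0.65, critical=0.16; AND[a·b] → w = 0.1040
R4 (z=3.0): critical=0.16, brief=0.80; AND[a·b] → w = 0.1280
R5 (z=-10.0): ¬moderate=1−0.65=0.35, normal=0.25; AND[a·b] → w = 0.0875
Weighted average = (0.1755·22.0 + 0.1625·1.5 + 0.1040·-9.0 + 0.1280·3.0 + 0.0875·-10.0) / (0.1755 + 0.1625 + 0.1040 + 0.1280 + 0.0875)
  = 2.6778 / 0.6575 = 4.07

4.07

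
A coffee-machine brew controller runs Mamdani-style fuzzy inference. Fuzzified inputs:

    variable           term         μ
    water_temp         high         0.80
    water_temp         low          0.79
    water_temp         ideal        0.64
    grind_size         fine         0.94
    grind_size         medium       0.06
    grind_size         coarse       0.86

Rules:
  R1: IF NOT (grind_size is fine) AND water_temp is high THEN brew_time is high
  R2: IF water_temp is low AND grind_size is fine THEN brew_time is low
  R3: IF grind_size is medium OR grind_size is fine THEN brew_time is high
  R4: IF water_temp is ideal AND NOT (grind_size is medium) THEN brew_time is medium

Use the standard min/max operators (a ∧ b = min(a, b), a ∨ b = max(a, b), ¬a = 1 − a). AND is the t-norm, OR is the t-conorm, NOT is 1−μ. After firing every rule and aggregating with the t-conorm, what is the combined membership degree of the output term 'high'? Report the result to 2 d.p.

0.94

R1: ¬fine=1−0.94=0.06, high=0.80; AND[min(a, b)] → w = 0.06
R2: low=0.79, fine=0.94; AND[min(a, b)] → w = 0.79
R3: medium=0.06, fine=0.94; OR[max(a, b)] → w = 0.94
R4: ideal=0.64, ¬medium=1−0.06=0.94; AND[min(a, b)] → w = 0.64
Rules with consequent 'high': {R1, R3} → strengths 0.06, 0.94
Aggregate via t-conorm [max(a, b)]: 0.94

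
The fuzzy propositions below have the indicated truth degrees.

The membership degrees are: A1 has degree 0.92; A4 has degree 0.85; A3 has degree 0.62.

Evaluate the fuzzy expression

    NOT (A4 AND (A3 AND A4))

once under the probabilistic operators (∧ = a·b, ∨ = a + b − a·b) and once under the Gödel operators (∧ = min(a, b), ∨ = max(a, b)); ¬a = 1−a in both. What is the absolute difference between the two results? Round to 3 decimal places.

Under probabilistic:
  A3 AND A4 = a·b on (0.6200, 0.8500) = 0.5270
  A4 AND (A3 AND A4) = a·b on (0.8500, 0.5270) = 0.4480
  NOT (A4 AND (A3 AND A4)) = 1 − 0.4480 = 0.5520
  → value = 0.5520
Under Gödel:
  A3 AND A4 = min(a, b) on (0.62, 0.85) = 0.62
  A4 AND (A3 AND A4) = min(a, b) on (0.85, 0.62) = 0.62
  NOT (A4 AND (A3 AND A4)) = 1 − 0.62 = 0.38
  → value = 0.3800
|0.5520 − 0.3800| = 0.172

0.172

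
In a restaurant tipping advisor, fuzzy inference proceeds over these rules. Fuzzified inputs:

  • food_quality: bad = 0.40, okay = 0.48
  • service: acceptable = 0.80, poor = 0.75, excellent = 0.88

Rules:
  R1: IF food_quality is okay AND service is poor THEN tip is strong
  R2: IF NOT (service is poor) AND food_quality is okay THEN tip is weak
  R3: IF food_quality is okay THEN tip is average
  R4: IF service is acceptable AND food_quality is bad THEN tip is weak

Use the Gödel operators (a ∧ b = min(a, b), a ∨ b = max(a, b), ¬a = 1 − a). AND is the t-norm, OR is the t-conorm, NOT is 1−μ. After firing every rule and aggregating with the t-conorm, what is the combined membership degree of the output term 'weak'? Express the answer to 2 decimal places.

0.40

R1: okay=0.48, poor=0.75; AND[min(a, b)] → w = 0.48
R2: ¬poor=1−0.75=0.25, okay=0.48; AND[min(a, b)] → w = 0.25
R3: okay=0.48 → w = 0.48
R4: acceptable=0.80, bad=0.40; AND[min(a, b)] → w = 0.40
Rules with consequent 'weak': {R2, R4} → strengths 0.25, 0.40
Aggregate via t-conorm [max(a, b)]: 0.40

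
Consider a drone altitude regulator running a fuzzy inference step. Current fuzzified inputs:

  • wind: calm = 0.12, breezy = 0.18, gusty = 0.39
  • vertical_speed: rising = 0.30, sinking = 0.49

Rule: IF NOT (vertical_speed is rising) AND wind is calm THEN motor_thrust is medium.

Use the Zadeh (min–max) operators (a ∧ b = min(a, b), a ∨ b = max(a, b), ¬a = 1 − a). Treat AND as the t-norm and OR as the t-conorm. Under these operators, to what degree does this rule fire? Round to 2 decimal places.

firing strength: ¬rising=1−0.30=0.70, calm=0.12; AND[min(a, b)] → w = 0.12

0.12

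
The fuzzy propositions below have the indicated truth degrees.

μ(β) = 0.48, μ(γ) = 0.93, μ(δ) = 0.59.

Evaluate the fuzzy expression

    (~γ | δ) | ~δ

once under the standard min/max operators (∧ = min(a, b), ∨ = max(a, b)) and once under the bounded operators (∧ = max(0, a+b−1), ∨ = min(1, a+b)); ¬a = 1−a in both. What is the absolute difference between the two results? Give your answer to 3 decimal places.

Under standard min/max:
  ~γ = 1 − 0.93 = 0.07
  ~γ | δ = max(a, b) on (0.07, 0.59) = 0.59
  ~δ = 1 − 0.59 = 0.41
  (~γ | δ) | ~δ = max(a, b) on (0.59, 0.41) = 0.59
  → value = 0.5900
Under bounded:
  ~γ = 1 − 0.93 = 0.07
  ~γ | δ = min(1, a+b) on (0.07, 0.59) = 0.66
  ~δ = 1 − 0.59 = 0.41
  (~γ | δ) | ~δ = min(1, a+b) on (0.66, 0.41) = 1.00
  → value = 1.0000
|0.5900 − 1.0000| = 0.410

0.410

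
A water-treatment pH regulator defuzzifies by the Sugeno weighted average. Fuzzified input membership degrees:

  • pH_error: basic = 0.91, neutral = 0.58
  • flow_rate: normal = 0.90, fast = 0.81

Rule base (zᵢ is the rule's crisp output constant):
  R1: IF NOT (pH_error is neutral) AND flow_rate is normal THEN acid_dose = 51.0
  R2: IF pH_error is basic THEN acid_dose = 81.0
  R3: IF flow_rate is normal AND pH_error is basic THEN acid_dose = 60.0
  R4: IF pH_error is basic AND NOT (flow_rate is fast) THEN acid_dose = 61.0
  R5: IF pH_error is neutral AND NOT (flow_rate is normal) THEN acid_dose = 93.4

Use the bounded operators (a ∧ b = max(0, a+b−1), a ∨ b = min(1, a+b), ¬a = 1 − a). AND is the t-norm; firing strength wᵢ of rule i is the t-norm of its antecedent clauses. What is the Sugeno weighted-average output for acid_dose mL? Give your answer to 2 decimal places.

R1 (z=51.0): ¬neutral=1−0.58=0.42, normal=0.90; AND[max(0, a+b−1)] → w = 0.32
R2 (z=81.0): basic=0.91 → w = 0.91
R3 (z=60.0): normal=0.90, basic=0.91; AND[max(0, a+b−1)] → w = 0.81
R4 (z=61.0): basic=0.91, ¬fast=1−0.81=0.19; AND[max(0, a+b−1)] → w = 0.10
R5 (z=93.4): neutral=0.58, ¬normal=1−0.90=0.10; AND[max(0, a+b−1)] → w = 0.00
Weighted average = (0.32·51.0 + 0.91·81.0 + 0.81·60.0 + 0.10·61.0 + 0.00·93.4) / (0.32 + 0.91 + 0.81 + 0.10 + 0.00)
  = 144.7300 / 2.1400 = 67.63

67.63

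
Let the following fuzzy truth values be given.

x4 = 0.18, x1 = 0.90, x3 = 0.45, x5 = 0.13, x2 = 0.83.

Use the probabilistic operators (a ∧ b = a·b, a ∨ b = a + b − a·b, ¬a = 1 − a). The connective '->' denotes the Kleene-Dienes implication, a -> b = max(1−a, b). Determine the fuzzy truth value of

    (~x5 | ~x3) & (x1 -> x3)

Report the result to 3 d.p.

0.424

~x5 = 1 − 0.1300 = 0.8700
~x3 = 1 − 0.4500 = 0.5500
~x5 | ~x3 = a + b − a·b on (0.8700, 0.5500) = 0.9415
x1 -> x3  [Kleene-Dienes: max(1−a, b)] with a=0.9000, b=0.4500 → 0.4500
(~x5 | ~x3) & (x1 -> x3) = a·b on (0.9415, 0.4500) = 0.4237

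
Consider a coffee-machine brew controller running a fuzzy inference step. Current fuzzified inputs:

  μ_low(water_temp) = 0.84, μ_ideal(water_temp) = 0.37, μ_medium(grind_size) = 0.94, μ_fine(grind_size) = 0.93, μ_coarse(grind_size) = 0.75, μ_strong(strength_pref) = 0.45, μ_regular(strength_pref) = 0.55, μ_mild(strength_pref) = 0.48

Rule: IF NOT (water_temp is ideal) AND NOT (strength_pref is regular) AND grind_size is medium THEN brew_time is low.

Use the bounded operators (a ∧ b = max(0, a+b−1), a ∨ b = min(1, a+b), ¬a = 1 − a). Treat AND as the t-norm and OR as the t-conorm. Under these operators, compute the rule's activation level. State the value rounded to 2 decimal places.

firing strength: ¬ideal=1−0.37=0.63, ¬regular=1−0.55=0.45, medium=0.94; AND[max(0, a+b−1)] → w = 0.02

0.02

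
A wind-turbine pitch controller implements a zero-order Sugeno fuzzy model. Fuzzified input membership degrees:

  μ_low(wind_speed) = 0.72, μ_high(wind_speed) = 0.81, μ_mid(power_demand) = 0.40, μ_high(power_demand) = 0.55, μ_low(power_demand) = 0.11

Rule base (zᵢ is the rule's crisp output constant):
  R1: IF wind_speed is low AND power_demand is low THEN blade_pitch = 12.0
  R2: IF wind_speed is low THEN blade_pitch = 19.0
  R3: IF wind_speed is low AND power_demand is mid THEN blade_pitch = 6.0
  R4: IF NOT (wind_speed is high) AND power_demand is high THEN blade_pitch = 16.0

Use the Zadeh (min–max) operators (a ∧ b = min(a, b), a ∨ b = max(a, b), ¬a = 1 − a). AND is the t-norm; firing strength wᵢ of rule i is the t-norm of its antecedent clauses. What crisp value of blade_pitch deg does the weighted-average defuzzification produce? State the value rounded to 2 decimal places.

14.39

R1 (z=12.0): low=0.72, low=0.11; AND[min(a, b)] → w = 0.11
R2 (z=19.0): low=0.72 → w = 0.72
R3 (z=6.0): low=0.72, mid=0.40; AND[min(a, b)] → w = 0.40
R4 (z=16.0): ¬high=1−0.81=0.19, high=0.55; AND[min(a, b)] → w = 0.19
Weighted average = (0.11·12.0 + 0.72·19.0 + 0.40·6.0 + 0.19·16.0) / (0.11 + 0.72 + 0.40 + 0.19)
  = 20.4400 / 1.4200 = 14.39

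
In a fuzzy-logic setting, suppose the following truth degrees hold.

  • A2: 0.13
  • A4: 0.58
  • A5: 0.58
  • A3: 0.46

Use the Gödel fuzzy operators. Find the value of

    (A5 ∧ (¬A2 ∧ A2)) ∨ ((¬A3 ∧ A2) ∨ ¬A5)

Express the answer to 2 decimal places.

¬A2 = 1 − 0.13 = 0.87
¬A2 ∧ A2 = min(a, b) on (0.87, 0.13) = 0.13
A5 ∧ (¬A2 ∧ A2) = min(a, b) on (0.58, 0.13) = 0.13
¬A3 = 1 − 0.46 = 0.54
¬A3 ∧ A2 = min(a, b) on (0.54, 0.13) = 0.13
¬A5 = 1 − 0.58 = 0.42
(¬A3 ∧ A2) ∨ ¬A5 = max(a, b) on (0.13, 0.42) = 0.42
(A5 ∧ (¬A2 ∧ A2)) ∨ ((¬A3 ∧ A2) ∨ ¬A5) = max(a, b) on (0.13, 0.42) = 0.42

0.42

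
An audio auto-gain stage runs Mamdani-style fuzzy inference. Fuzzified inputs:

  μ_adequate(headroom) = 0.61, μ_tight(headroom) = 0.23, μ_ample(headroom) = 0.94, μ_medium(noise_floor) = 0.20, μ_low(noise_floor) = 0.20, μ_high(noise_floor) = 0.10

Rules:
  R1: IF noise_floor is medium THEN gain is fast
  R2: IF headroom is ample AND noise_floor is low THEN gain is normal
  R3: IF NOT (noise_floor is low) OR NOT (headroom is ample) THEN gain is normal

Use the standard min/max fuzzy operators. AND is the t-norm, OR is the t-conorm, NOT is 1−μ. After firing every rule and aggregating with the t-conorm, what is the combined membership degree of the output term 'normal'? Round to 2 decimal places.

0.80

R1: medium=0.20 → w = 0.20
R2: ample=0.94, low=0.20; AND[min(a, b)] → w = 0.20
R3: ¬low=1−0.20=0.80, ¬ample=1−0.94=0.06; OR[max(a, b)] → w = 0.80
Rules with consequent 'normal': {R2, R3} → strengths 0.20, 0.80
Aggregate via t-conorm [max(a, b)]: 0.80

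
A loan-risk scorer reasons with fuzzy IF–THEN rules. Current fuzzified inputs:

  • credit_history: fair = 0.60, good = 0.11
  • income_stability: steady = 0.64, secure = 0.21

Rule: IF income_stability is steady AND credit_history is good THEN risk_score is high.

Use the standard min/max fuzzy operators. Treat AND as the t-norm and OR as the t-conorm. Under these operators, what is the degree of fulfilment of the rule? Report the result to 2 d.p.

firing strength: steady=0.64, good=0.11; AND[min(a, b)] → w = 0.11

0.11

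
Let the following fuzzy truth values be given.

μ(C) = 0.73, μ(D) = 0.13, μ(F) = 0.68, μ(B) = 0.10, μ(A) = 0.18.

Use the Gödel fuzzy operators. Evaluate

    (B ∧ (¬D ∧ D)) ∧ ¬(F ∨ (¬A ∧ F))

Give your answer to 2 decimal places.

0.10

¬D = 1 − 0.13 = 0.87
¬D ∧ D = min(a, b) on (0.87, 0.13) = 0.13
B ∧ (¬D ∧ D) = min(a, b) on (0.10, 0.13) = 0.10
¬A = 1 − 0.18 = 0.82
¬A ∧ F = min(a, b) on (0.82, 0.68) = 0.68
F ∨ (¬A ∧ F) = max(a, b) on (0.68, 0.68) = 0.68
¬(F ∨ (¬A ∧ F)) = 1 − 0.68 = 0.32
(B ∧ (¬D ∧ D)) ∧ ¬(F ∨ (¬A ∧ F)) = min(a, b) on (0.10, 0.32) = 0.10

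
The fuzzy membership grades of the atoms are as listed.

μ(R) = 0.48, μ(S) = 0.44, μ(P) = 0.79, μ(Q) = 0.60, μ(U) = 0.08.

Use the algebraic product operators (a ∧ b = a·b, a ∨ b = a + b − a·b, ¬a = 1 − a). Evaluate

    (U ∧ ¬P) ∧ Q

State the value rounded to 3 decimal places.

¬P = 1 − 0.7900 = 0.2100
U ∧ ¬P = a·b on (0.0800, 0.2100) = 0.0168
(U ∧ ¬P) ∧ Q = a·b on (0.0168, 0.6000) = 0.0101

0.010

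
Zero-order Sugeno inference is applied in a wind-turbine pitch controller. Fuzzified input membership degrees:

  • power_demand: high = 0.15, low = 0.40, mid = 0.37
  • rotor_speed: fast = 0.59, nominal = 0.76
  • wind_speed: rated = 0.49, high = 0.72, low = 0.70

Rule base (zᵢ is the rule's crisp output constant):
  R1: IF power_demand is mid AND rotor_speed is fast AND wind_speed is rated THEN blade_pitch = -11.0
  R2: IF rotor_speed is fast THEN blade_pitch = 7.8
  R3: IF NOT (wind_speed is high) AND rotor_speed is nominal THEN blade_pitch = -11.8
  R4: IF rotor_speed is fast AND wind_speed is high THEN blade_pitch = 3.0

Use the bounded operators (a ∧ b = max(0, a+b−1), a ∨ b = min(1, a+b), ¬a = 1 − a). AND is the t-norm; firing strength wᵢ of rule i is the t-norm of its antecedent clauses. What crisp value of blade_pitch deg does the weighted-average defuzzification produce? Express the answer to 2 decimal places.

R1 (z=-11.0): mid=0.37, fast=0.59, rated=0.49; AND[max(0, a+b−1)] → w = 0.00
R2 (z=7.8): fast=0.59 → w = 0.59
R3 (z=-11.8): ¬high=1−0.72=0.28, nominal=0.76; AND[max(0, a+b−1)] → w = 0.04
R4 (z=3.0): fast=0.59, high=0.72; AND[max(0, a+b−1)] → w = 0.31
Weighted average = (0.00·-11.0 + 0.59·7.8 + 0.04·-11.8 + 0.31·3.0) / (0.00 + 0.59 + 0.04 + 0.31)
  = 5.0600 / 0.9400 = 5.38

5.38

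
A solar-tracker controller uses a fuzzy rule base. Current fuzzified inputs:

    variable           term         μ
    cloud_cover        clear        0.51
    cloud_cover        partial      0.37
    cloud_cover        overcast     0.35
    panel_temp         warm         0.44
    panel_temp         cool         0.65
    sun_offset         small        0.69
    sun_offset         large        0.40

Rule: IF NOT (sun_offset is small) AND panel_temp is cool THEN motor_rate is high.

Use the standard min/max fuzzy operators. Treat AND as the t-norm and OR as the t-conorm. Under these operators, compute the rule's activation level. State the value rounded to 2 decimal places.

firing strength: ¬small=1−0.69=0.31, cool=0.65; AND[min(a, b)] → w = 0.31

0.31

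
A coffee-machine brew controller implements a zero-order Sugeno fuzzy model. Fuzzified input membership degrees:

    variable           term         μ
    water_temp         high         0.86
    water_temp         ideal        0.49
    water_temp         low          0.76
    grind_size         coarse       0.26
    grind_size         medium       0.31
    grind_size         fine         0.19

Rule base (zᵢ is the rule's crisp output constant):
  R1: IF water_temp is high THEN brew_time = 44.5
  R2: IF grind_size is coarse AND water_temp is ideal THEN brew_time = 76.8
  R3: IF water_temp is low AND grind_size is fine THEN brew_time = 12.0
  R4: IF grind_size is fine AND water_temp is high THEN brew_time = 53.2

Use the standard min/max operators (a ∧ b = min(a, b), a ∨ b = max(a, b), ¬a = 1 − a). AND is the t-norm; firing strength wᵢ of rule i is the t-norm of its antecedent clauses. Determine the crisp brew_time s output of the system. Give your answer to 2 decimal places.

47.08

R1 (z=44.5): high=0.86 → w = 0.86
R2 (z=76.8): coarse=0.26, ideal=0.49; AND[min(a, b)] → w = 0.26
R3 (z=12.0): low=0.76, fine=0.19; AND[min(a, b)] → w = 0.19
R4 (z=53.2): fine=0.19, high=0.86; AND[min(a, b)] → w = 0.19
Weighted average = (0.86·44.5 + 0.26·76.8 + 0.19·12.0 + 0.19·53.2) / (0.86 + 0.26 + 0.19 + 0.19)
  = 70.6260 / 1.5000 = 47.08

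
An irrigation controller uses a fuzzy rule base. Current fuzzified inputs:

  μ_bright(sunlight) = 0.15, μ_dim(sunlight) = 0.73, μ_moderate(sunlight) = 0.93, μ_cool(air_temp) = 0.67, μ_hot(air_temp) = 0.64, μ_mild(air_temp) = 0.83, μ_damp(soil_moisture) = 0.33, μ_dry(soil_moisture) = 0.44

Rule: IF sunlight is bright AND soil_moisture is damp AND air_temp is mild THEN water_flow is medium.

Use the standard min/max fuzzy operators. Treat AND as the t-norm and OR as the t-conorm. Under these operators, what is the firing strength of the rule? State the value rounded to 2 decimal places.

0.15

firing strength: bright=0.15, damp=0.33, mild=0.83; AND[min(a, b)] → w = 0.15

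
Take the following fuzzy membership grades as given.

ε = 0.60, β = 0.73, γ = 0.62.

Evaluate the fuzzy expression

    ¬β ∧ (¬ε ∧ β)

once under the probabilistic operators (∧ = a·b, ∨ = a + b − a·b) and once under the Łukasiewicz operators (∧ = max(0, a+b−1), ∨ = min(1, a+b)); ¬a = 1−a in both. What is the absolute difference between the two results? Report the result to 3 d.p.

Under probabilistic:
  ¬β = 1 − 0.7300 = 0.2700
  ¬ε = 1 − 0.6000 = 0.4000
  ¬ε ∧ β = a·b on (0.4000, 0.7300) = 0.2920
  ¬β ∧ (¬ε ∧ β) = a·b on (0.2700, 0.2920) = 0.0788
  → value = 0.0788
Under Łukasiewicz:
  ¬β = 1 − 0.73 = 0.27
  ¬ε = 1 − 0.60 = 0.40
  ¬ε ∧ β = max(0, a+b−1) on (0.40, 0.73) = 0.13
  ¬β ∧ (¬ε ∧ β) = max(0, a+b−1) on (0.27, 0.13) = 0.00
  → value = 0.0000
|0.0788 − 0.0000| = 0.079

0.079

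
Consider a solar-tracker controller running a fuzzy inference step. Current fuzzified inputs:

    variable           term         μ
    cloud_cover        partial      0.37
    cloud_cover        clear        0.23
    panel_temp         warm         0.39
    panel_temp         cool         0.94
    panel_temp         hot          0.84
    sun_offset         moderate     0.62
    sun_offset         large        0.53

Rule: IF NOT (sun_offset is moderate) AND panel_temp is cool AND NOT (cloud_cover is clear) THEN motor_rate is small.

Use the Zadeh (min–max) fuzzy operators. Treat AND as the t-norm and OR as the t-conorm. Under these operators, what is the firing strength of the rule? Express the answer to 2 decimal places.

firing strength: ¬moderate=1−0.62=0.38, cool=0.94, ¬clear=1−0.23=0.77; AND[min(a, b)] → w = 0.38

0.38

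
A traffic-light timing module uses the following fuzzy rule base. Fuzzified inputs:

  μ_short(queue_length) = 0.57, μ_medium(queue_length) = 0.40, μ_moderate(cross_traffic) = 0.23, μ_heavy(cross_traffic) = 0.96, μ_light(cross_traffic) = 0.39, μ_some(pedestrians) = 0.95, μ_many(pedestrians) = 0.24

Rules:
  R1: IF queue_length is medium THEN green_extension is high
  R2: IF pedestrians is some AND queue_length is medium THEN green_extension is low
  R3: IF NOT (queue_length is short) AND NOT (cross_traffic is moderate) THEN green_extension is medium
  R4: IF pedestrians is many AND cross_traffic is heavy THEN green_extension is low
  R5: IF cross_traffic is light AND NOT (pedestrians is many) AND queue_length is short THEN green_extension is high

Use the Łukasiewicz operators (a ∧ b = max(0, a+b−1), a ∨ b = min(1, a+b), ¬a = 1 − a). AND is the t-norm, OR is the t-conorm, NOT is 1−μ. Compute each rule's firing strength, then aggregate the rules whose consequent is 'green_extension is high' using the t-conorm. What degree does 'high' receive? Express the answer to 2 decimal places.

R1: medium=0.40 → w = 0.40
R2: some=0.95, medium=0.40; AND[max(0, a+b−1)] → w = 0.35
R3: ¬short=1−0.57=0.43, ¬moderate=1−0.23=0.77; AND[max(0, a+b−1)] → w = 0.20
R4: many=0.24, heavy=0.96; AND[max(0, a+b−1)] → w = 0.20
R5: light=0.39, ¬many=1−0.24=0.76, short=0.57; AND[max(0, a+b−1)] → w = 0.00
Rules with consequent 'high': {R1, R5} → strengths 0.40, 0.00
Aggregate via t-conorm [min(1, a+b)]: 0.40

0.40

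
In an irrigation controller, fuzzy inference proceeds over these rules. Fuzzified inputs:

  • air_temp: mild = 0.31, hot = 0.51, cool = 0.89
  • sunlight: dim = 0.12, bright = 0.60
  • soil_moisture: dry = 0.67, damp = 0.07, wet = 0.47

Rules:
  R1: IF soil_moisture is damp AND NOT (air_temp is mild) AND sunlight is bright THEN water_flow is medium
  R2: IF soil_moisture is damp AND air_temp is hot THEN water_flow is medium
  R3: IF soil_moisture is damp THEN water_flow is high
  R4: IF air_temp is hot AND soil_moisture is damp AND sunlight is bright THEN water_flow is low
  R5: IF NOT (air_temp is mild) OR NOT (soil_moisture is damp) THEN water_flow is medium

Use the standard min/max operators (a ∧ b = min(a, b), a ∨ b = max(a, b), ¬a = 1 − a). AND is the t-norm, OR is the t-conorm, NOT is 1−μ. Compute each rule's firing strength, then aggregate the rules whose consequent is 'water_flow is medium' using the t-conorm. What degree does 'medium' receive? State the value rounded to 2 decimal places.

0.93

R1: damp=0.07, ¬mild=1−0.31=0.69, bright=0.60; AND[min(a, b)] → w = 0.07
R2: damp=0.07, hot=0.51; AND[min(a, b)] → w = 0.07
R3: damp=0.07 → w = 0.07
R4: hot=0.51, damp=0.07, bright=0.60; AND[min(a, b)] → w = 0.07
R5: ¬mild=1−0.31=0.69, ¬damp=1−0.07=0.93; OR[max(a, b)] → w = 0.93
Rules with consequent 'medium': {R1, R2, R5} → strengths 0.07, 0.07, 0.93
Aggregate via t-conorm [max(a, b)]: 0.93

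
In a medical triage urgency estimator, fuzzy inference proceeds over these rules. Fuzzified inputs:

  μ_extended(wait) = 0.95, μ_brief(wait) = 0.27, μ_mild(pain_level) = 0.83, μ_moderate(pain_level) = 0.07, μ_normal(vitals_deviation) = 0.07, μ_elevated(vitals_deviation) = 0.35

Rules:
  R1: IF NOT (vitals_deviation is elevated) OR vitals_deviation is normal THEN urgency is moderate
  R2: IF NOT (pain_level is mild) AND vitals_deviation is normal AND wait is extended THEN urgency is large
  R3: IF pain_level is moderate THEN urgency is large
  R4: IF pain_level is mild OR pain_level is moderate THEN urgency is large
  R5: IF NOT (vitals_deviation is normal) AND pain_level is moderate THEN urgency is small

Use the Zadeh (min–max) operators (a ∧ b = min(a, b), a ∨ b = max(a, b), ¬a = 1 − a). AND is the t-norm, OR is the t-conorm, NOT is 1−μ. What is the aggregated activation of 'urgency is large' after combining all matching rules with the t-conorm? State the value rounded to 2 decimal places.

0.83

R1: ¬elevated=1−0.35=0.65, normal=0.07; OR[max(a, b)] → w = 0.65
R2: ¬mild=1−0.83=0.17, normal=0.07, extended=0.95; AND[min(a, b)] → w = 0.07
R3: moderate=0.07 → w = 0.07
R4: mild=0.83, moderate=0.07; OR[max(a, b)] → w = 0.83
R5: ¬normal=1−0.07=0.93, moderate=0.07; AND[min(a, b)] → w = 0.07
Rules with consequent 'large': {R2, R3, R4} → strengths 0.07, 0.07, 0.83
Aggregate via t-conorm [max(a, b)]: 0.83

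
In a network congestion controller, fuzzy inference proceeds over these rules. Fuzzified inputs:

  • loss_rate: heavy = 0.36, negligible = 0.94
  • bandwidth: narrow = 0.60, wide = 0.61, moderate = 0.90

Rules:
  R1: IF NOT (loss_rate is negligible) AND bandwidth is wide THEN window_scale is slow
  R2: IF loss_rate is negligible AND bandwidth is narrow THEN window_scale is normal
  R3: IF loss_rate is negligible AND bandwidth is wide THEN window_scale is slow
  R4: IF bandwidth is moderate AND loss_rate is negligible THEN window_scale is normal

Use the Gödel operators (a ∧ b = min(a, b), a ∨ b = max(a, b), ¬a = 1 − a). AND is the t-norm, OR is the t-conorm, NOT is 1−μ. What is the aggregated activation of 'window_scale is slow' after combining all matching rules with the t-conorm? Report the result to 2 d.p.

R1: ¬negligible=1−0.94=0.06, wide=0.61; AND[min(a, b)] → w = 0.06
R2: negligible=0.94, narrow=0.60; AND[min(a, b)] → w = 0.60
R3: negligible=0.94, wide=0.61; AND[min(a, b)] → w = 0.61
R4: moderate=0.90, negligible=0.94; AND[min(a, b)] → w = 0.90
Rules with consequent 'slow': {R1, R3} → strengths 0.06, 0.61
Aggregate via t-conorm [max(a, b)]: 0.61

0.61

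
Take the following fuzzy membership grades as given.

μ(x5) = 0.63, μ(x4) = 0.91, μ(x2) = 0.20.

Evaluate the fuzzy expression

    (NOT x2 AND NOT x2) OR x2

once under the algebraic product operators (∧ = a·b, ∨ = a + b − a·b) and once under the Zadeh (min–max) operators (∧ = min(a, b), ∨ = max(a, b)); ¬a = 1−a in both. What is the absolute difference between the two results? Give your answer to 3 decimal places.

Under algebraic product:
  NOT x2 = 1 − 0.2000 = 0.8000
  NOT x2 = 1 − 0.2000 = 0.8000
  NOT x2 AND NOT x2 = a·b on (0.8000, 0.8000) = 0.6400
  (NOT x2 AND NOT x2) OR x2 = a + b − a·b on (0.6400, 0.2000) = 0.7120
  → value = 0.7120
Under Zadeh (min–max):
  NOT x2 = 1 − 0.20 = 0.80
  NOT x2 = 1 − 0.20 = 0.80
  NOT x2 AND NOT x2 = min(a, b) on (0.80, 0.80) = 0.80
  (NOT x2 AND NOT x2) OR x2 = max(a, b) on (0.80, 0.20) = 0.80
  → value = 0.8000
|0.7120 − 0.8000| = 0.088

0.088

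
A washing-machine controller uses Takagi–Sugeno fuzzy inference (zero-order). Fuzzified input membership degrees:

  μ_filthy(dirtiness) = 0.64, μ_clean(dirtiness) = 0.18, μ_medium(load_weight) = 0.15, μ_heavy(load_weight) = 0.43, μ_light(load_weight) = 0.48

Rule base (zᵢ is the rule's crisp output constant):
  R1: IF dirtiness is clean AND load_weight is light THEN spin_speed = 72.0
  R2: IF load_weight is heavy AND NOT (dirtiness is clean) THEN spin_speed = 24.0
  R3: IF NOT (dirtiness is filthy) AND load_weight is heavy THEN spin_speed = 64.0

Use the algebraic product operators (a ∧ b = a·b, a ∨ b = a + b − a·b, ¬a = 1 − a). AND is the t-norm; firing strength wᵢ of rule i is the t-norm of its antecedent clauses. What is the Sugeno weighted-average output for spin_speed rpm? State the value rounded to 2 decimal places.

41.41

R1 (z=72.0): clean=0.18, light=0.48; AND[a·b] → w = 0.0864
R2 (z=24.0): heavy=0.43, ¬clean=1−0.18=0.82; AND[a·b] → w = 0.3526
R3 (z=64.0): ¬filthy=1−0.64=0.36, heavy=0.43; AND[a·b] → w = 0.1548
Weighted average = (0.0864·72.0 + 0.3526·24.0 + 0.1548·64.0) / (0.0864 + 0.3526 + 0.1548)
  = 24.5904 / 0.5938 = 41.41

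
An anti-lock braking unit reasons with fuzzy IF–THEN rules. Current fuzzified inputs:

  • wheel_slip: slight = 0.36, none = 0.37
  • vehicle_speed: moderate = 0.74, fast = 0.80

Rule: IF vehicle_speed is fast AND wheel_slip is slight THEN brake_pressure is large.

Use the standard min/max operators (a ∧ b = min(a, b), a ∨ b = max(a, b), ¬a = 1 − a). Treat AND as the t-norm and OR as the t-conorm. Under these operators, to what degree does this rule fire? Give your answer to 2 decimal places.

firing strength: fast=0.80, slight=0.36; AND[min(a, b)] → w = 0.36

0.36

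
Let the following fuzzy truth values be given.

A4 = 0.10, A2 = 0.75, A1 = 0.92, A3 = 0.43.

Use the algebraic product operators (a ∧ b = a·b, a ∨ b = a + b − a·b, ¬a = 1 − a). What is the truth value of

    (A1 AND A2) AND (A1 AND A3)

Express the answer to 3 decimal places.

A1 AND A2 = a·b on (0.9200, 0.7500) = 0.6900
A1 AND A3 = a·b on (0.9200, 0.4300) = 0.3956
(A1 AND A2) AND (A1 AND A3) = a·b on (0.6900, 0.3956) = 0.2730

0.273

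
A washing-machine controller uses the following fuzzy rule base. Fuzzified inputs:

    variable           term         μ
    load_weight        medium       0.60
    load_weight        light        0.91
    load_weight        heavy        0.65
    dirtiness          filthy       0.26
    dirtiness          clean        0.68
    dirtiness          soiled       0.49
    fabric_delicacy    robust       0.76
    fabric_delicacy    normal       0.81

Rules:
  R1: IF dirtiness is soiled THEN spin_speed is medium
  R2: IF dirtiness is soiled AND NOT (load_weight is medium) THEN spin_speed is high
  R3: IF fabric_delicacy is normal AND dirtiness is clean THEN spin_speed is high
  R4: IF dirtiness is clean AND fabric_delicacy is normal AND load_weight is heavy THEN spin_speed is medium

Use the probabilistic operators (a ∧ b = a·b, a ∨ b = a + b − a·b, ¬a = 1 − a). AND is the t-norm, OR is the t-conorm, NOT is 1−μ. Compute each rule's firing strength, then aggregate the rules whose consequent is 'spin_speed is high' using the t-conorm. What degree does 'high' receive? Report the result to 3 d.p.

R1: soiled=0.49 → w = 0.4900
R2: soiled=0.49, ¬medium=1−0.60=0.40; AND[a·b] → w = 0.1960
R3: normal=0.81, clean=0.68; AND[a·b] → w = 0.5508
R4: clean=0.68, normal=0.81, heavy=0.65; AND[a·b] → w = 0.3580
Rules with consequent 'high': {R2, R3} → strengths 0.1960, 0.5508
Aggregate via t-conorm [a + b − a·b]: 0.6388

0.639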